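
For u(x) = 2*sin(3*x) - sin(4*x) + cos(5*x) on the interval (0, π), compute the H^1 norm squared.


||u||_{H^1(0,π)}^2 = 416/9 + 83*π/2

u'(x) = -5*sin(5*x) + 6*cos(3*x) - 4*cos(4*x).
Expand u² and (u')² and integrate term by term on (0, π), using: for integers n ≥ 1, ∫_0^π sin²(nx) dx = ∫_0^π cos²(nx) dx = π/2; for n ≠ n', ∫_0^π sin(nx)sin(n'x) dx = ∫_0^π cos(nx)cos(n'x) dx = 0; and by product-to-sum, ∫_0^π sin(nx)cos(n'x) dx = ½∫_0^π [sin((n+n')x) + sin((n−n')x)] dx, which is 0 when n+n' is even and 2n/(n²−n'²) when n+n' is odd (it need not vanish on (0, π)).
  u² squared terms: (-1)²·∫sin(4x)² dx = 1·π/2 = π/2;  (2)²·∫sin(3x)² dx = 4·π/2 = 2*π;  (1)²·∫cos(5x)² dx = 1·π/2 = π/2.
  u² cross terms: 2·(-1)·(2)·∫sin(4x)·sin(3x) dx = -4·(0) = 0;  2·(-1)·(1)·∫sin(4x)·cos(5x) dx = -2·(-8/9) = 16/9;  2·(2)·(1)·∫sin(3x)·cos(5x) dx = 4·(0) = 0.
  So ∫_0^π u² dx = π/2 + 2*π + π/2 + 0 + 16/9 + 0 = 16/9 + 3*π.
  (u')² squared terms: (-5)²·∫sin(5x)² dx = 25·π/2 = 25*π/2;  (-4)²·∫cos(4x)² dx = 16·π/2 = 8*π;  (6)²·∫cos(3x)² dx = 36·π/2 = 18*π.
  (u')² cross terms: 2·(-5)·(-4)·∫sin(5x)·cos(4x) dx = 40·(10/9) = 400/9;  2·(-5)·(6)·∫sin(5x)·cos(3x) dx = -60·(0) = 0;  2·(-4)·(6)·∫cos(4x)·cos(3x) dx = -48·(0) = 0.
  So ∫_0^π (u')² dx = 25*π/2 + 8*π + 18*π + 400/9 + 0 + 0 = 400/9 + 77*π/2.
||u||_{H^1}^2 = (16/9 + 3*π) + (400/9 + 77*π/2) = 416/9 + 83*π/2.


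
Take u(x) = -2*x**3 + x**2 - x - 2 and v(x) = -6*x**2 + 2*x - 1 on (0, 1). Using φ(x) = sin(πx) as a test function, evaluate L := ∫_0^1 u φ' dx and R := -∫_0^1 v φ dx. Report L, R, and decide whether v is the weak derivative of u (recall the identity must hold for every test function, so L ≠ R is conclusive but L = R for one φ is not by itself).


LHS = -24/π^3 + 6/π, RHS = -24/π^3 + 6/π. Yes, v = u' weakly.

u(x) = -2*x**3 + x**2 - x - 2, classical derivative u'(x) = -6*x**2 + 2*x - 1.
φ(x) = sin(πx), so φ'(x) = π*cos(π*x).
Note φ(0) = φ(1) = 0, so the boundary term u·φ vanishes.
LHS = ∫_0^1 u(x) φ'(x) dx = ∫_0^1 (-2*π*x^3*cos(π*x) + π*x^2*cos(π*x) - π*x*cos(π*x) - 2*π*cos(π*x)) dx. Term by term:
  ∫_0^1 -2*π*cos(π*x) dx = 0;  ∫_0^1 π*x^2*cos(π*x) dx = -2/π;  ∫_0^1 -π*x*cos(π*x) dx = 2/π;
  ∫_0^1 -2*π*x^3*cos(π*x) dx = -24/π^3 + 6/π.
Sum: 0 − 2/π + 2/π + -24/π^3 + 6/π = -24/π^3 + 6/π.
So LHS = -24/π^3 + 6/π.
∫_0^1 v(x) φ(x) dx = ∫_0^1 (-6*x^2*sin(π*x) + 2*x*sin(π*x) - sin(π*x)) dx. Term by term:
  ∫_0^1 -sin(π*x) dx = -2/π;  ∫_0^1 -6*x^2*sin(π*x) dx = -6/π + 24/π^3;  ∫_0^1 2*x*sin(π*x) dx = 2/π.
Sum: -2/π + -6/π + 24/π^3 + 2/π = -6/π + 24/π^3.
So RHS = -∫_0^1 v(x) φ(x) dx = -24/π^3 + 6/π.
LHS = RHS, so the identity holds for this test φ.
Moreover u is smooth here and v(x) = u'(x) = -6*x**2 + 2*x - 1 pointwise, so the identity holds for every test function. Hence v is the weak derivative of u.


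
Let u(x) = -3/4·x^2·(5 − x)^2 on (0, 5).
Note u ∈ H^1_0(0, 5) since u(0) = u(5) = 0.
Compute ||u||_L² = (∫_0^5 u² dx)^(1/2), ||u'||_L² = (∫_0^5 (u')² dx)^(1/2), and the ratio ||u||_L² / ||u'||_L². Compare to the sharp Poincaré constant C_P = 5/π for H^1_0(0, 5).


||u||_L² / ||u'||_L² = 5*sqrt(3)/6 < C_P = 5/π.

u(x) = -3/4·x^2·(5 − x)^2, so u'(x) = 3*x*(x*(5 - x) - (x - 5)^2)/2.
u(x) = -3/4·x^2·(5 − x)^2 vanishes at x = 0 and x = 5, so u ∈ H^1_0(0, 5). Differentiate via the product rule and integrate the resulting polynomials term by term.
  ∫_0^5 u² dx = ∫_0^5 (9*x^8/16 - 45*x^7/4 + 675*x^6/8 - 1125*x^5/4 + 5625*x^4/16) dx. Term by term:
    ∫_0^5 9*x^8/16 dx = 1953125/16;  ∫_0^5 -45*x^7/4 dx = -17578125/32;  ∫_0^5 675*x^6/8 dx = 52734375/56;
    ∫_0^5 -1125*x^5/4 dx = -5859375/8;  ∫_0^5 5625*x^4/16 dx = 3515625/16.
  Sum: 1953125/16 − 17578125/32 + 52734375/56 − 5859375/8 + 3515625/16 = 390625/224.
  ∫_0^5 (u')² dx = ∫_0^5 (9*x^6 - 135*x^5 + 2925*x^4/4 - 3375*x^3/2 + 5625*x^2/4) dx. Term by term:
    ∫_0^5 9*x^6 dx = 703125/7;  ∫_0^5 -135*x^5 dx = -703125/2;  ∫_0^5 2925*x^4/4 dx = 1828125/4;
    ∫_0^5 -3375*x^3/2 dx = -2109375/8;  ∫_0^5 5625*x^2/4 dx = 234375/4.
  Sum: 703125/7 − 703125/2 + 1828125/4 − 2109375/8 + 234375/4 = 46875/56.
∫_0^5 u² dx = 390625/224, so ||u||_L² = 625*sqrt(14)/56.
∫_0^5 (u')² dx = 46875/56, so ||u'||_L² = 125*sqrt(42)/28.
Ratio ||u||_L² / ||u'||_L² = 5*sqrt(3)/6.
Sharp Poincaré constant on H^1_0(0, 5) is C_P = L/π = 5/π, achieved by sin(π/5·x).
A polynomial bump cannot attain the sharp Poincaré constant (only the first sine eigenfunction does), so the ratio is strictly less than C_P, consistent with ||u||_L² ≤ C_P ||u'||_L².


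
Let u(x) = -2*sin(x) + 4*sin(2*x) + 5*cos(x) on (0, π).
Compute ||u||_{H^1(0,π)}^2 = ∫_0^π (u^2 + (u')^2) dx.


||u||_{H^1(0,π)}^2 = 320/3 + 69*π

u'(x) = -5*sin(x) - 2*cos(x) + 8*cos(2*x).
Expand u² and (u')² and integrate term by term on (0, π), using: for integers n ≥ 1, ∫_0^π sin²(nx) dx = ∫_0^π cos²(nx) dx = π/2; for n ≠ n', ∫_0^π sin(nx)sin(n'x) dx = ∫_0^π cos(nx)cos(n'x) dx = 0; and by product-to-sum, ∫_0^π sin(nx)cos(n'x) dx = ½∫_0^π [sin((n+n')x) + sin((n−n')x)] dx, which is 0 when n+n' is even and 2n/(n²−n'²) when n+n' is odd (it need not vanish on (0, π)).
  u² squared terms: (-2)²·∫sin(x)² dx = 4·π/2 = 2*π;  (4)²·∫sin(2x)² dx = 16·π/2 = 8*π;  (5)²·∫cos(x)² dx = 25·π/2 = 25*π/2.
  u² cross terms: 2·(-2)·(4)·∫sin(x)·sin(2x) dx = -16·(0) = 0;  2·(-2)·(5)·∫sin(x)·cos(x) dx = -20·(0) = 0;  2·(4)·(5)·∫sin(2x)·cos(x) dx = 40·(4/3) = 160/3.
  So ∫_0^π u² dx = 2*π + 8*π + 25*π/2 + 0 + 0 + 160/3 = 160/3 + 45*π/2.
  (u')² squared terms: (-5)²·∫sin(x)² dx = 25·π/2 = 25*π/2;  (-2)²·∫cos(x)² dx = 4·π/2 = 2*π;  (8)²·∫cos(2x)² dx = 64·π/2 = 32*π.
  (u')² cross terms: 2·(-5)·(-2)·∫sin(x)·cos(x) dx = 20·(0) = 0;  2·(-5)·(8)·∫sin(x)·cos(2x) dx = -80·(-2/3) = 160/3;  2·(-2)·(8)·∫cos(x)·cos(2x) dx = -32·(0) = 0.
  So ∫_0^π (u')² dx = 25*π/2 + 2*π + 32*π + 0 + 160/3 + 0 = 160/3 + 93*π/2.
||u||_{H^1}^2 = (160/3 + 45*π/2) + (160/3 + 93*π/2) = 320/3 + 69*π.


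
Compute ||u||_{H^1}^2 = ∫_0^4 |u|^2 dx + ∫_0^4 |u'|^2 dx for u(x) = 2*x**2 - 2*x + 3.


||u||_{H^1}^2 = 12268/15

The H^1 norm (squared) on an interval (0, L) is
  ||u||_{H^1}^2 = ∫_0^L u(x)^2 dx + ∫_0^L u'(x)^2 dx.
Compute u'(x) = 4*x - 2.
Then u(x)^2 = 4*x**4 - 8*x**3 + 16*x**2 - 12*x + 9 and u'(x)^2 = 16*x**2 - 16*x + 4.
Integrate each monomial from 0 to 4 using ∫_0^4 c·x^n dx = c·4^(n+1)/(n+1):
  ∫_0^4 u(x)^2 dx = ∫_0^4 (4*x^4 - 8*x^3 + 16*x^2 - 12*x + 9) dx. Term by term:
    ∫_0^4 4*x^4 dx = 4096/5;  ∫_0^4 -8*x^3 dx = -512;  ∫_0^4 16*x^2 dx = 1024/3;
    ∫_0^4 -12*x dx = -96;  ∫_0^4 9 dx = 36.
  Sum: 4096/5 − 512 + 1024/3 − 96 + 36 = 8828/15.
  ∫_0^4 u'(x)^2 dx = ∫_0^4 (16*x^2 - 16*x + 4) dx. Term by term:
    ∫_0^4 16*x^2 dx = 1024/3;  ∫_0^4 -16*x dx = -128;  ∫_0^4 4 dx = 16.
  Sum: 1024/3 − 128 + 16 = 688/3.
Adding: ||u||_{H^1}^2 = 8828/15 + 688/3 = 12268/15.


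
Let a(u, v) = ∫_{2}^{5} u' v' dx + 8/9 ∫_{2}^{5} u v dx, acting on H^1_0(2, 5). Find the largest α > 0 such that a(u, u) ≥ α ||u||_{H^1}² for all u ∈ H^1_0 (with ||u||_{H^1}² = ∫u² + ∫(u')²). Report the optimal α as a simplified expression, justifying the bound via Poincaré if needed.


α = (8 + π^2)/(9 + π^2)

Coercivity of a(·,·) on H^1_0(2, 5) means a(u, u) ≥ α ||u||_{H^1}² for every u ∈ H^1_0.
The interval has length L = 3, and Poincaré/coercivity depend only on L. Here a(u, u) = ∫(u')² + (8/9)·∫u².
Here 0 < c = 8/9 < 1. The condition a(u,u) ≥ α||u||_{H^1}² reads (1−α)∫(u')² ≥ (α−c)∫u². Any admissible α is ≤ 1 (rapidly oscillating u have ∫u²/∫(u')² → 0), and α = 1 would force 0 ≥ (1−c)∫u², impossible since c < 1; so 1−α > 0. By the sharp Poincaré inequality on H^1_0 of an interval of length L, ∫(u')² ≥ (π/L)²∫u² with equality for the first sine mode sin(π(x−x₀)/L) (x₀ the left endpoint), so the inequality holds for all u iff (1−α)(π/L)² ≥ α − c, i.e. α ≤ ((π/L)² + c)/((π/L)² + 1) = (1 + c(L/π)²)/(1 + (L/π)²). With (π/L)² = π^2/9 and c = 8/9, the largest admissible constant is α = ((π/L)² + c)/((π/L)² + 1).
Simplifying, α = (8 + π^2)/(9 + π^2).


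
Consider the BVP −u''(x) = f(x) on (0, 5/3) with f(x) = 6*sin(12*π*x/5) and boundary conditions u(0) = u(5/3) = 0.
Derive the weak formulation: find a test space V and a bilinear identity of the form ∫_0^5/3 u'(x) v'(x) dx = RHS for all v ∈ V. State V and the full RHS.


V = H^1_0(0, 5/3) (so v(0) = v(5/3) = 0); weak form: ∫_0^5/3 u'v' dx = ∫_0^5/3 (6*sin(12*π*x/5)) v dx for all v ∈ V.

Multiply both sides by a test function v and integrate from 0 to 5/3:
  ∫_0^5/3 −u''(x) v(x) dx = ∫_0^5/3 f(x) v(x) dx.
Integrate the LHS by parts once:
  ∫_0^5/3 −u'' v dx = −[u'(x) v(x)]_0^5/3 + ∫_0^5/3 u'(x) v'(x) dx.
Thus ∫_0^5/3 u'(x) v'(x) dx = ∫_0^5/3 f(x) v(x) dx + [u'(x) v(x)]_0^5/3.
Choose V so that boundary terms are either known or forced to vanish.
u is Dirichlet: u(0) = u(5/3) = 0. Let V = H^1_0(0, 5/3); then v(0) = v(5/3) = 0, and [u' v]_0^5/3 = 0.
Weak formulation: find u (satisfying any essential BC) such that ∫_0^5/3 u'(x) v'(x) dx = ∫_0^5/3 f v dx for all v ∈ V.
Substituting f(x) = 6*sin(12*π*x/5), the right-hand side is ∫_0^5/3 (6*sin(12*π*x/5)) v dx.


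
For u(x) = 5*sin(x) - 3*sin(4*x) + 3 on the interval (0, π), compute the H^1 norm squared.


||u||_{H^1(0,π)}^2 = 60 + 221*π/2

u'(x) = 5*cos(x) - 12*cos(4*x).
Expand u² and (u')² and integrate term by term on (0, π), using: for integers n ≥ 1, ∫_0^π sin²(nx) dx = ∫_0^π cos²(nx) dx = π/2; for n ≠ n', ∫_0^π sin(nx)sin(n'x) dx = ∫_0^π cos(nx)cos(n'x) dx = 0; and by product-to-sum, ∫_0^π sin(nx)cos(n'x) dx = ½∫_0^π [sin((n+n')x) + sin((n−n')x)] dx, which is 0 when n+n' is even and 2n/(n²−n'²) when n+n' is odd (it need not vanish on (0, π)). For the constant mode: ∫_0^π 1 dx = π, ∫_0^π cos(nx) dx = 0, ∫_0^π sin(nx) dx = (1−(−1)^n)/n.
  u² squared terms: (3)²·∫1 dx = 9·π = 9*π;  (-3)²·∫sin(4x)² dx = 9·π/2 = 9*π/2;  (5)²·∫sin(x)² dx = 25·π/2 = 25*π/2.
  u² cross terms: 2·(3)·(-3)·∫1·sin(4x) dx = -18·(0) = 0;  2·(3)·(5)·∫1·sin(x) dx = 30·(2) = 60;  2·(-3)·(5)·∫sin(4x)·sin(x) dx = -30·(0) = 0.
  So ∫_0^π u² dx = 9*π + 9*π/2 + 25*π/2 + 0 + 60 + 0 = 60 + 26*π.
  (u')² squared terms: (-12)²·∫cos(4x)² dx = 144·π/2 = 72*π;  (5)²·∫cos(x)² dx = 25·π/2 = 25*π/2.
  (u')² cross terms: 2·(-12)·(5)·∫cos(4x)·cos(x) dx = -120·(0) = 0.
  So ∫_0^π (u')² dx = 72*π + 25*π/2 + 0 = 169*π/2.
||u||_{H^1}^2 = (60 + 26*π) + (169*π/2) = 60 + 221*π/2.


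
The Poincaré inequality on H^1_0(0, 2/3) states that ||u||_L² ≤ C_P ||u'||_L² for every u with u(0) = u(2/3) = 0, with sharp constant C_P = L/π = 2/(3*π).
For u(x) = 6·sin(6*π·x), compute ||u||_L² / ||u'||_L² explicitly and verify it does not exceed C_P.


||u||_L² / ||u'||_L² = 1/(6*π) < C_P = 2/(3*π).

u(x) = 6·sin(6*π·x), so u'(x) = 36*π*cos(6*π*x).
Writing u(x) = A·sin(kπx/L) with A = 6 and k = 4, use ∫_0^L sin²(kπx/L) dx = L/2 and ∫_0^L cos²(kπx/L) dx = L/2.
u² = 36·sin²(6*π·x) and (u')² = 1296*π^2·cos²(6*π·x), and each of sin², cos² integrates to L/2 = 1/3 over (0, 2/3).
∫_0^2/3 u² dx = 12, so ||u||_L² = 2*sqrt(3).
∫_0^2/3 (u')² dx = 432*π^2, so ||u'||_L² = 12*sqrt(3)*π.
Ratio ||u||_L² / ||u'||_L² = 1/(6*π).
Sharp Poincaré constant on H^1_0(0, 2/3) is C_P = L/π = 2/(3*π), achieved by sin(3*π/2·x).
This is the k = 4 harmonic; the ratio L/(kπ) is strictly less than C_P = L/π, consistent with the sharp inequality ||u||_L² ≤ C_P ||u'||_L².


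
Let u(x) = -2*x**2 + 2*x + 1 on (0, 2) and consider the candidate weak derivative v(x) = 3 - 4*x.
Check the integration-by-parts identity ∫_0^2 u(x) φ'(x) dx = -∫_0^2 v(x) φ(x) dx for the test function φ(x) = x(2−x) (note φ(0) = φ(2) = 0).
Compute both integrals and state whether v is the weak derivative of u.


LHS = 8/3, RHS = 4/3. No, v is not the weak derivative of u.

u(x) = -2*x**2 + 2*x + 1, classical derivative u'(x) = 2 - 4*x.
φ(x) = x(2−x), so φ'(x) = 2 - 2*x.
Note φ(0) = φ(2) = 0, so the boundary term u·φ vanishes.
LHS = ∫_0^2 u(x) φ'(x) dx = ∫_0^2 (4*x^3 - 8*x^2 + 2*x + 2) dx. Term by term:
  ∫_0^2 4*x^3 dx = 16;  ∫_0^2 -8*x^2 dx = -64/3;  ∫_0^2 2*x dx = 4;
  ∫_0^2 2 dx = 4.
Sum: 16 − 64/3 + 4 + 4 = 8/3.
So LHS = 8/3.
∫_0^2 v(x) φ(x) dx = ∫_0^2 (4*x^3 - 11*x^2 + 6*x) dx. Term by term:
  ∫_0^2 4*x^3 dx = 16;  ∫_0^2 -11*x^2 dx = -88/3;  ∫_0^2 6*x dx = 12.
Sum: 16 − 88/3 + 12 = -4/3.
So RHS = -∫_0^2 v(x) φ(x) dx = 4/3.
LHS − RHS = 4/3 ≠ 0, so the identity fails.
(For a valid weak derivative the identity must hold for EVERY test function, in particular this one. The failure shows v is NOT the weak derivative of u.)
Correct weak derivative would be u'(x) = 2 - 4*x.


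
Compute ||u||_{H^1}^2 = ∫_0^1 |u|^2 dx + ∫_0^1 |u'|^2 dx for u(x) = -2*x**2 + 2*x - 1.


||u||_{H^1}^2 = 9/5

The H^1 norm (squared) on an interval (0, L) is
  ||u||_{H^1}^2 = ∫_0^L u(x)^2 dx + ∫_0^L u'(x)^2 dx.
Compute u'(x) = 2 - 4*x.
Then u(x)^2 = 4*x**4 - 8*x**3 + 8*x**2 - 4*x + 1 and u'(x)^2 = 16*x**2 - 16*x + 4.
Integrate each monomial from 0 to 1 using ∫_0^1 c·x^n dx = c·1^(n+1)/(n+1):
  ∫_0^1 u(x)^2 dx = ∫_0^1 (4*x^4 - 8*x^3 + 8*x^2 - 4*x + 1) dx. Term by term:
    ∫_0^1 4*x^4 dx = 4/5;  ∫_0^1 -8*x^3 dx = -2;  ∫_0^1 8*x^2 dx = 8/3;
    ∫_0^1 -4*x dx = -2;  ∫_0^1 1 dx = 1.
  Sum: 4/5 − 2 + 8/3 − 2 + 1 = 7/15.
  ∫_0^1 u'(x)^2 dx = ∫_0^1 (16*x^2 - 16*x + 4) dx. Term by term:
    ∫_0^1 16*x^2 dx = 16/3;  ∫_0^1 -16*x dx = -8;  ∫_0^1 4 dx = 4.
  Sum: 16/3 − 8 + 4 = 4/3.
Adding: ||u||_{H^1}^2 = 7/15 + 4/3 = 9/5.


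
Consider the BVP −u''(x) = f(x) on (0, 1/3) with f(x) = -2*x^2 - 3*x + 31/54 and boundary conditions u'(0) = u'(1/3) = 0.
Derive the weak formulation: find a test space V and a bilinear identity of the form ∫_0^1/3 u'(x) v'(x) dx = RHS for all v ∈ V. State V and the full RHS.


V = H^1(0, 1/3) (no boundary constraint on v; u is determined up to an additive constant); weak form: ∫_0^1/3 u'v' dx = ∫_0^1/3 (-2*x^2 - 3*x + 31/54) v dx for all v ∈ V.

Multiply both sides by a test function v and integrate from 0 to 1/3:
  ∫_0^1/3 −u''(x) v(x) dx = ∫_0^1/3 f(x) v(x) dx.
Integrate the LHS by parts once:
  ∫_0^1/3 −u'' v dx = −[u'(x) v(x)]_0^1/3 + ∫_0^1/3 u'(x) v'(x) dx.
Thus ∫_0^1/3 u'(x) v'(x) dx = ∫_0^1/3 f(x) v(x) dx + [u'(x) v(x)]_0^1/3.
Choose V so that boundary terms are either known or forced to vanish.
u has homogeneous Neumann: u'(0) = u'(1/3) = 0. So [u' v]_0^1/3 = 0·v(1/3) − 0·v(0) = 0 for any v; take V = H^1(0, 1/3).
Weak formulation: find u (satisfying any essential BC) such that ∫_0^1/3 u'(x) v'(x) dx = ∫_0^1/3 f v dx for all v ∈ V (homogeneous Neumann, so boundary terms vanish).
Substituting f(x) = -2*x^2 - 3*x + 31/54, the right-hand side is ∫_0^1/3 (-2*x^2 - 3*x + 31/54) v dx.
Compatibility check (pure Neumann): taking v ≡ 1 ∈ V gives 0 = ∫_0^1/3 f dx + (0) − (0), i.e. ∫_0^1/3 f dx must equal u'(0) − u'(1/3) = 0. Indeed ∫_0^1/3 (-2*x^2 - 3*x + 31/54) dx = 0, so the data are compatible. The solution is then unique only up to an additive constant (fix it e.g. by requiring ∫_0^1/3 u dx = 0).


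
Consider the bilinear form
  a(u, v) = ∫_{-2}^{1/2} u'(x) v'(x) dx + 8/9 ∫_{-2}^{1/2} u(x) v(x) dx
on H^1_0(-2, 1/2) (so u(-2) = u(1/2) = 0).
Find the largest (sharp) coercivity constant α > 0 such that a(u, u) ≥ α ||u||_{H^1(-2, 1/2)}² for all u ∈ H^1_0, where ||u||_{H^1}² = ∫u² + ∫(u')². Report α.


α = 4*(50 + 9*π^2)/(9*(25 + 4*π^2))

Coercivity of a(·,·) on H^1_0(-2, 1/2) means a(u, u) ≥ α ||u||_{H^1}² for every u ∈ H^1_0.
The interval has length L = 5/2, and Poincaré/coercivity depend only on L. Here a(u, u) = ∫(u')² + (8/9)·∫u².
Here 0 < c = 8/9 < 1. The condition a(u,u) ≥ α||u||_{H^1}² reads (1−α)∫(u')² ≥ (α−c)∫u². Any admissible α is ≤ 1 (rapidly oscillating u have ∫u²/∫(u')² → 0), and α = 1 would force 0 ≥ (1−c)∫u², impossible since c < 1; so 1−α > 0. By the sharp Poincaré inequality on H^1_0 of an interval of length L, ∫(u')² ≥ (π/L)²∫u² with equality for the first sine mode sin(π(x−x₀)/L) (x₀ the left endpoint), so the inequality holds for all u iff (1−α)(π/L)² ≥ α − c, i.e. α ≤ ((π/L)² + c)/((π/L)² + 1) = (1 + c(L/π)²)/(1 + (L/π)²). With (π/L)² = 4*π^2/25 and c = 8/9, the largest admissible constant is α = ((π/L)² + c)/((π/L)² + 1).
Simplifying, α = 4*(50 + 9*π^2)/(9*(25 + 4*π^2)).


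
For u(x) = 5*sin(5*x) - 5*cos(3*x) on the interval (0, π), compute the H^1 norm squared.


||u||_{H^1(0,π)}^2 = 450*π

u'(x) = 15*sin(3*x) + 25*cos(5*x).
Expand u² and (u')² and integrate term by term on (0, π), using: for integers n ≥ 1, ∫_0^π sin²(nx) dx = ∫_0^π cos²(nx) dx = π/2; for n ≠ n', ∫_0^π sin(nx)sin(n'x) dx = ∫_0^π cos(nx)cos(n'x) dx = 0; and by product-to-sum, ∫_0^π sin(nx)cos(n'x) dx = ½∫_0^π [sin((n+n')x) + sin((n−n')x)] dx, which is 0 when n+n' is even and 2n/(n²−n'²) when n+n' is odd (it need not vanish on (0, π)).
  u² squared terms: (-5)²·∫cos(3x)² dx = 25·π/2 = 25*π/2;  (5)²·∫sin(5x)² dx = 25·π/2 = 25*π/2.
  u² cross terms: 2·(-5)·(5)·∫cos(3x)·sin(5x) dx = -50·(0) = 0.
  So ∫_0^π u² dx = 25*π/2 + 25*π/2 + 0 = 25*π.
  (u')² squared terms: (15)²·∫sin(3x)² dx = 225·π/2 = 225*π/2;  (25)²·∫cos(5x)² dx = 625·π/2 = 625*π/2.
  (u')² cross terms: 2·(15)·(25)·∫sin(3x)·cos(5x) dx = 750·(0) = 0.
  So ∫_0^π (u')² dx = 225*π/2 + 625*π/2 + 0 = 425*π.
||u||_{H^1}^2 = (25*π) + (425*π) = 450*π.


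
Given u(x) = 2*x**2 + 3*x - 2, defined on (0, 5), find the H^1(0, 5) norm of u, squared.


||u||_{H^1}^2 = 15895/3

The H^1 norm (squared) on an interval (0, L) is
  ||u||_{H^1}^2 = ∫_0^L u(x)^2 dx + ∫_0^L u'(x)^2 dx.
Compute u'(x) = 4*x + 3.
Then u(x)^2 = 4*x**4 + 12*x**3 + x**2 - 12*x + 4 and u'(x)^2 = 16*x**2 + 24*x + 9.
Integrate each monomial from 0 to 5 using ∫_0^5 c·x^n dx = c·5^(n+1)/(n+1):
  ∫_0^5 u(x)^2 dx = ∫_0^5 (4*x^4 + 12*x^3 + x^2 - 12*x + 4) dx. Term by term:
    ∫_0^5 4*x^4 dx = 2500;  ∫_0^5 12*x^3 dx = 1875;  ∫_0^5 x^2 dx = 125/3;
    ∫_0^5 -12*x dx = -150;  ∫_0^5 4 dx = 20.
  Sum: 2500 + 1875 + 125/3 − 150 + 20 = 12860/3.
  ∫_0^5 u'(x)^2 dx = ∫_0^5 (16*x^2 + 24*x + 9) dx. Term by term:
    ∫_0^5 16*x^2 dx = 2000/3;  ∫_0^5 24*x dx = 300;  ∫_0^5 9 dx = 45.
  Sum: 2000/3 + 300 + 45 = 3035/3.
Adding: ||u||_{H^1}^2 = 12860/3 + 3035/3 = 15895/3.


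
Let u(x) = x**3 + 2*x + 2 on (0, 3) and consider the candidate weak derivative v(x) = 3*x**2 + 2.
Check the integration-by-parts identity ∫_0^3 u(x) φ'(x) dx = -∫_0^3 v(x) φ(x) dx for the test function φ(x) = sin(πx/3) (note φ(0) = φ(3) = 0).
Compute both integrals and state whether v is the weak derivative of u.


LHS = -93/π + 324/π^3, RHS = -93/π + 324/π^3. Yes, v = u' weakly.

u(x) = x**3 + 2*x + 2, classical derivative u'(x) = 3*x**2 + 2.
φ(x) = sin(πx/3), so φ'(x) = π*cos(π*x/3)/3.
Note φ(0) = φ(3) = 0, so the boundary term u·φ vanishes.
LHS = ∫_0^3 u(x) φ'(x) dx = ∫_0^3 (π*x^3*cos(π*x/3)/3 + 2*π*x*cos(π*x/3)/3 + 2*π*cos(π*x/3)/3) dx. Term by term:
  ∫_0^3 2*π*cos(π*x/3)/3 dx = 0;  ∫_0^3 π*x^3*cos(π*x/3)/3 dx = -81/π + 324/π^3;  ∫_0^3 2*π*x*cos(π*x/3)/3 dx = -12/π.
Sum: 0 + -81/π + 324/π^3 − 12/π = -93/π + 324/π^3.
So LHS = -93/π + 324/π^3.
∫_0^3 v(x) φ(x) dx = ∫_0^3 (3*x^2*sin(π*x/3) + 2*sin(π*x/3)) dx. Term by term:
  ∫_0^3 2*sin(π*x/3) dx = 12/π;  ∫_0^3 3*x^2*sin(π*x/3) dx = -324/π^3 + 81/π.
Sum: 12/π + -324/π^3 + 81/π = -324/π^3 + 93/π.
So RHS = -∫_0^3 v(x) φ(x) dx = -93/π + 324/π^3.
LHS = RHS, so the identity holds for this test φ.
Moreover u is smooth here and v(x) = u'(x) = 3*x**2 + 2 pointwise, so the identity holds for every test function. Hence v is the weak derivative of u.


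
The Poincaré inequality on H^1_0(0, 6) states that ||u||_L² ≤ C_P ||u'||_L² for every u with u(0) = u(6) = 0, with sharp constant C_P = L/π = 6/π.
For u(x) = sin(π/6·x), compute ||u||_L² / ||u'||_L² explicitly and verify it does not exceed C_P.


||u||_L² / ||u'||_L² = 6/π = C_P.

u(x) = sin(π/6·x), so u'(x) = π*cos(π*x/6)/6.
Writing u(x) = A·sin(kπx/L) with A = 1 and k = 1, use ∫_0^L sin²(kπx/L) dx = L/2 and ∫_0^L cos²(kπx/L) dx = L/2.
u² = 1·sin²(π/6·x) and (u')² = π^2/36·cos²(π/6·x), and each of sin², cos² integrates to L/2 = 3 over (0, 6).
∫_0^6 u² dx = 3, so ||u||_L² = sqrt(3).
∫_0^6 (u')² dx = π^2/12, so ||u'||_L² = sqrt(3)*π/6.
Ratio ||u||_L² / ||u'||_L² = 6/π.
Sharp Poincaré constant on H^1_0(0, 6) is C_P = L/π = 6/π, achieved by sin(π/6·x).
This is the k = 1 eigenfunction (up to amplitude), so the ratio equals the sharp Poincaré constant exactly.


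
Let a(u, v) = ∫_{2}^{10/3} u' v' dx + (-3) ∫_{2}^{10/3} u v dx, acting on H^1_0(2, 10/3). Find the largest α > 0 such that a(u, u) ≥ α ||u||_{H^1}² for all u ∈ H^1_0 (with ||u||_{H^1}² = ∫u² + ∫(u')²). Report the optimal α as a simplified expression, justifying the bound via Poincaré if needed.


α = 3*(-16 + 3*π^2)/(16 + 9*π^2)

Coercivity of a(·,·) on H^1_0(2, 10/3) means a(u, u) ≥ α ||u||_{H^1}² for every u ∈ H^1_0.
The interval has length L = 4/3, and Poincaré/coercivity depend only on L. Here a(u, u) = ∫(u')² + (-3)·∫u².
Here c = -3 < 0 with |c| < (π/L)² = 9*π^2/16, so coercivity still holds. The condition a(u,u) ≥ α||u||_{H^1}² reads (1−α)∫(u')² ≥ (α−c)∫u². Any admissible α is ≤ 1 (rapidly oscillating u have ∫u²/∫(u')² → 0), and α = 1 would force 0 ≥ (1−c)∫u², impossible since c < 1; so 1−α > 0. By the sharp Poincaré inequality on H^1_0 of an interval of length L, ∫(u')² ≥ (π/L)²∫u² with equality for the first sine mode sin(π(x−x₀)/L) (x₀ the left endpoint), so the inequality holds for all u iff (1−α)(π/L)² ≥ α − c, i.e. α ≤ ((π/L)² + c)/((π/L)² + 1) = (1 + c(L/π)²)/(1 + (L/π)²). (Direct route, valid since c ≤ 0: Poincaré gives c∫u² ≥ c(L/π)²∫(u')², so a(u,u) ≥ (1 + c(L/π)²)∫(u')², while ||u||_{H^1}² ≤ (1 + (L/π)²)∫(u')²; dividing yields the same α.) With (π/L)² = 9*π^2/16 and c = -3, the largest admissible constant is α = ((π/L)² + c)/((π/L)² + 1).
Simplifying, α = 3*(-16 + 3*π^2)/(16 + 9*π^2).


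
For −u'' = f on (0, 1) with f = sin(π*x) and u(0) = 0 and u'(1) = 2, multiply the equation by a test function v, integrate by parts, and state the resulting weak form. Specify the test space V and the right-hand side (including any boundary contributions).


V = {v ∈ H^1(0, 1) : v(0) = 0} (test functions vanish at x = 0 where u is specified); weak form: ∫_0^1 u'v' dx = ∫_0^1 (sin(π*x)) v dx + 2·v(1) for all v ∈ V.

Multiply both sides by a test function v and integrate from 0 to 1:
  ∫_0^1 −u''(x) v(x) dx = ∫_0^1 f(x) v(x) dx.
Integrate the LHS by parts once:
  ∫_0^1 −u'' v dx = −[u'(x) v(x)]_0^1 + ∫_0^1 u'(x) v'(x) dx.
Thus ∫_0^1 u'(x) v'(x) dx = ∫_0^1 f(x) v(x) dx + [u'(x) v(x)]_0^1.
Choose V so that boundary terms are either known or forced to vanish.
Mixed BC: u(0) = 0 (Dirichlet) and u'(1) = 2 (Neumann). Define V = {v ∈ H^1(0, 1) : v(0) = 0}. Then [u' v]_0^1 = u'(1)·v(1) − u'(0)·0 = 2·v(1).
Weak formulation: find u (satisfying any essential BC) such that ∫_0^1 u'(x) v'(x) dx = ∫_0^1 f v dx + 2·v(1) for all v ∈ V (Dirichlet at 0 absorbed into V; Neumann datum at x = 1 contributes the boundary term).
Substituting f(x) = sin(π*x), the right-hand side is ∫_0^1 (sin(π*x)) v dx + 2·v(1).


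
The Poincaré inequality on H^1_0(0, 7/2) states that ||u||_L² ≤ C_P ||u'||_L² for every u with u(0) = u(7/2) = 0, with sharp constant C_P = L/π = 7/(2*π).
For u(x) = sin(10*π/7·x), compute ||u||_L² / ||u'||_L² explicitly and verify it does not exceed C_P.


||u||_L² / ||u'||_L² = 7/(10*π) < C_P = 7/(2*π).

u(x) = sin(10*π/7·x), so u'(x) = 10*π*cos(10*π*x/7)/7.
Writing u(x) = A·sin(kπx/L) with A = 1 and k = 5, use ∫_0^L sin²(kπx/L) dx = L/2 and ∫_0^L cos²(kπx/L) dx = L/2.
u² = 1·sin²(10*π/7·x) and (u')² = 100*π^2/49·cos²(10*π/7·x), and each of sin², cos² integrates to L/2 = 7/4 over (0, 7/2).
∫_0^7/2 u² dx = 7/4, so ||u||_L² = sqrt(7)/2.
∫_0^7/2 (u')² dx = 25*π^2/7, so ||u'||_L² = 5*sqrt(7)*π/7.
Ratio ||u||_L² / ||u'||_L² = 7/(10*π).
Sharp Poincaré constant on H^1_0(0, 7/2) is C_P = L/π = 7/(2*π), achieved by sin(2*π/7·x).
This is the k = 5 harmonic; the ratio L/(kπ) is strictly less than C_P = L/π, consistent with the sharp inequality ||u||_L² ≤ C_P ||u'||_L².


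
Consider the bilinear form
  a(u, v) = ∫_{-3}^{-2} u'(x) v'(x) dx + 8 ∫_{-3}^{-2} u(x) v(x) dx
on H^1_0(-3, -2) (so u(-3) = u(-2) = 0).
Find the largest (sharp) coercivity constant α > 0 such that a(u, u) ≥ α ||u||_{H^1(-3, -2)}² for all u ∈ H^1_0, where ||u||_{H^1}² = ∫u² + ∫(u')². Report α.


α = 1

Coercivity of a(·,·) on H^1_0(-3, -2) means a(u, u) ≥ α ||u||_{H^1}² for every u ∈ H^1_0.
The interval has length L = 1, and Poincaré/coercivity depend only on L. Here a(u, u) = ∫(u')² + (8)·∫u².
Here c = 8 ≥ 1, so a(u,u) = ∫(u')² + c∫u² ≥ ∫(u')² + ∫u² = ||u||_{H^1}², i.e. α = 1 works. No larger α is possible: a(u,u) ≥ α||u||_{H^1}² means (1−α)∫(u')² ≥ (α−c)∫u², and for the modes u_n = sin(nπ(x−x₀)/L) (x₀ the left endpoint) one has ∫u_n²/∫(u_n')² = (L/(nπ))² → 0, so a(u_n,u_n)/||u_n||_{H^1}² → 1. Hence the optimal constant is α = 1.
Therefore α = 1.


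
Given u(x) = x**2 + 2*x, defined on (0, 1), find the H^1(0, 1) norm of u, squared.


||u||_{H^1}^2 = 178/15

The H^1 norm (squared) on an interval (0, L) is
  ||u||_{H^1}^2 = ∫_0^L u(x)^2 dx + ∫_0^L u'(x)^2 dx.
Compute u'(x) = 2*x + 2.
Then u(x)^2 = x**4 + 4*x**3 + 4*x**2 and u'(x)^2 = 4*x**2 + 8*x + 4.
Integrate each monomial from 0 to 1 using ∫_0^1 c·x^n dx = c·1^(n+1)/(n+1):
  ∫_0^1 u(x)^2 dx = ∫_0^1 (x^4 + 4*x^3 + 4*x^2) dx. Term by term:
    ∫_0^1 x^4 dx = 1/5;  ∫_0^1 4*x^3 dx = 1;  ∫_0^1 4*x^2 dx = 4/3.
  Sum: 1/5 + 1 + 4/3 = 38/15.
  ∫_0^1 u'(x)^2 dx = ∫_0^1 (4*x^2 + 8*x + 4) dx. Term by term:
    ∫_0^1 4*x^2 dx = 4/3;  ∫_0^1 8*x dx = 4;  ∫_0^1 4 dx = 4.
  Sum: 4/3 + 4 + 4 = 28/3.
Adding: ||u||_{H^1}^2 = 38/15 + 28/3 = 178/15.


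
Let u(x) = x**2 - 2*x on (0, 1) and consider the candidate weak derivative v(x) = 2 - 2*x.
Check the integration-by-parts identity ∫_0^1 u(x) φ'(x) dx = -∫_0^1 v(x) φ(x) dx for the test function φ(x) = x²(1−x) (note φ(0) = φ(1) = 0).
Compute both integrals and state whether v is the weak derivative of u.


LHS = 1/15, RHS = -1/15. No, v is not the weak derivative of u.

u(x) = x**2 - 2*x, classical derivative u'(x) = 2*x - 2.
φ(x) = x²(1−x), so φ'(x) = x*(2 - 3*x).
Note φ(0) = φ(1) = 0, so the boundary term u·φ vanishes.
LHS = ∫_0^1 u(x) φ'(x) dx = ∫_0^1 (-3*x^4 + 8*x^3 - 4*x^2) dx. Term by term:
  ∫_0^1 -3*x^4 dx = -3/5;  ∫_0^1 8*x^3 dx = 2;  ∫_0^1 -4*x^2 dx = -4/3.
Sum: -3/5 + 2 − 4/3 = 1/15.
So LHS = 1/15.
∫_0^1 v(x) φ(x) dx = ∫_0^1 (2*x^4 - 4*x^3 + 2*x^2) dx. Term by term:
  ∫_0^1 2*x^4 dx = 2/5;  ∫_0^1 -4*x^3 dx = -1;  ∫_0^1 2*x^2 dx = 2/3.
Sum: 2/5 − 1 + 2/3 = 1/15.
So RHS = -∫_0^1 v(x) φ(x) dx = -1/15.
LHS − RHS = 2/15 ≠ 0, so the identity fails.
(For a valid weak derivative the identity must hold for EVERY test function, in particular this one. The failure shows v is NOT the weak derivative of u.)
Correct weak derivative would be u'(x) = 2*x - 2.


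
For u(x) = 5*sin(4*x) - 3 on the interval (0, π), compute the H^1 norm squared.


||u||_{H^1(0,π)}^2 = 443*π/2

u'(x) = 20*cos(4*x).
Expand u² and (u')² and integrate term by term on (0, π), using: for integers n ≥ 1, ∫_0^π sin²(nx) dx = ∫_0^π cos²(nx) dx = π/2; for n ≠ n', ∫_0^π sin(nx)sin(n'x) dx = ∫_0^π cos(nx)cos(n'x) dx = 0; and by product-to-sum, ∫_0^π sin(nx)cos(n'x) dx = ½∫_0^π [sin((n+n')x) + sin((n−n')x)] dx, which is 0 when n+n' is even and 2n/(n²−n'²) when n+n' is odd (it need not vanish on (0, π)). For the constant mode: ∫_0^π 1 dx = π, ∫_0^π cos(nx) dx = 0, ∫_0^π sin(nx) dx = (1−(−1)^n)/n.
  u² squared terms: (-3)²·∫1 dx = 9·π = 9*π;  (5)²·∫sin(4x)² dx = 25·π/2 = 25*π/2.
  u² cross terms: 2·(-3)·(5)·∫1·sin(4x) dx = -30·(0) = 0.
  So ∫_0^π u² dx = 9*π + 25*π/2 + 0 = 43*π/2.
  (u')² squared terms: (20)²·∫cos(4x)² dx = 400·π/2 = 200*π.
  So ∫_0^π (u')² dx = 200*π.
||u||_{H^1}^2 = (43*π/2) + (200*π) = 443*π/2.


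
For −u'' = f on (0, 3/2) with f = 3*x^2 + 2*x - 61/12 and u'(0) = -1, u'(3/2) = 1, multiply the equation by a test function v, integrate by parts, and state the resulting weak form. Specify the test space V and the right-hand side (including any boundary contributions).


V = H^1(0, 3/2) (v unrestricted at boundary; u is determined up to an additive constant); weak form: ∫_0^3/2 u'v' dx = ∫_0^3/2 (3*x^2 + 2*x - 61/12) v dx + v(3/2) + v(0) for all v ∈ V.

Multiply both sides by a test function v and integrate from 0 to 3/2:
  ∫_0^3/2 −u''(x) v(x) dx = ∫_0^3/2 f(x) v(x) dx.
Integrate the LHS by parts once:
  ∫_0^3/2 −u'' v dx = −[u'(x) v(x)]_0^3/2 + ∫_0^3/2 u'(x) v'(x) dx.
Thus ∫_0^3/2 u'(x) v'(x) dx = ∫_0^3/2 f(x) v(x) dx + [u'(x) v(x)]_0^3/2.
Choose V so that boundary terms are either known or forced to vanish.
u has inhomogeneous Neumann u'(0) = -1, u'(3/2) = 1. [u' v]_0^3/2 = (1)·v(3/2) − (-1)·v(0) = v(3/2) + v(0). Take V = H^1(0, 3/2); boundary term becomes part of RHS.
Weak formulation: find u (satisfying any essential BC) such that ∫_0^3/2 u'(x) v'(x) dx = ∫_0^3/2 f v dx + v(3/2) + v(0) for all v ∈ V (Neumann data are natural BCs: they enter the RHS as boundary terms).
Substituting f(x) = 3*x^2 + 2*x - 61/12, the right-hand side is ∫_0^3/2 (3*x^2 + 2*x - 61/12) v dx + v(3/2) + v(0).
Compatibility check (pure Neumann): taking v ≡ 1 ∈ V gives 0 = ∫_0^3/2 f dx + (1) − (-1), i.e. ∫_0^3/2 f dx must equal u'(0) − u'(3/2) = -2. Indeed ∫_0^3/2 (3*x^2 + 2*x - 61/12) dx = -2, so the data are compatible. The solution is then unique only up to an additive constant (fix it e.g. by requiring ∫_0^3/2 u dx = 0).


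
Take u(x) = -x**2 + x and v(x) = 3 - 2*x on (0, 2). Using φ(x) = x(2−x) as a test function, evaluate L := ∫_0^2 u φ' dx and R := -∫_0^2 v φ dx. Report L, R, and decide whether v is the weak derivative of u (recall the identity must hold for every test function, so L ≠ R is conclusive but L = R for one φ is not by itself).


LHS = 4/3, RHS = -4/3. No, v is not the weak derivative of u.

u(x) = -x**2 + x, classical derivative u'(x) = 1 - 2*x.
φ(x) = x(2−x), so φ'(x) = 2 - 2*x.
Note φ(0) = φ(2) = 0, so the boundary term u·φ vanishes.
LHS = ∫_0^2 u(x) φ'(x) dx = ∫_0^2 (2*x^3 - 4*x^2 + 2*x) dx. Term by term:
  ∫_0^2 2*x^3 dx = 8;  ∫_0^2 -4*x^2 dx = -32/3;  ∫_0^2 2*x dx = 4.
Sum: 8 − 32/3 + 4 = 4/3.
So LHS = 4/3.
∫_0^2 v(x) φ(x) dx = ∫_0^2 (2*x^3 - 7*x^2 + 6*x) dx. Term by term:
  ∫_0^2 2*x^3 dx = 8;  ∫_0^2 -7*x^2 dx = -56/3;  ∫_0^2 6*x dx = 12.
Sum: 8 − 56/3 + 12 = 4/3.
So RHS = -∫_0^2 v(x) φ(x) dx = -4/3.
LHS − RHS = 8/3 ≠ 0, so the identity fails.
(For a valid weak derivative the identity must hold for EVERY test function, in particular this one. The failure shows v is NOT the weak derivative of u.)
Correct weak derivative would be u'(x) = 1 - 2*x.


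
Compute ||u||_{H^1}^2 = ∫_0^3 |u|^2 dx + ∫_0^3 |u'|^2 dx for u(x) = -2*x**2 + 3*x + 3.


||u||_{H^1}^2 = 477/5

The H^1 norm (squared) on an interval (0, L) is
  ||u||_{H^1}^2 = ∫_0^L u(x)^2 dx + ∫_0^L u'(x)^2 dx.
Compute u'(x) = 3 - 4*x.
Then u(x)^2 = 4*x**4 - 12*x**3 - 3*x**2 + 18*x + 9 and u'(x)^2 = 16*x**2 - 24*x + 9.
Integrate each monomial from 0 to 3 using ∫_0^3 c·x^n dx = c·3^(n+1)/(n+1):
  ∫_0^3 u(x)^2 dx = ∫_0^3 (4*x^4 - 12*x^3 - 3*x^2 + 18*x + 9) dx. Term by term:
    ∫_0^3 4*x^4 dx = 972/5;  ∫_0^3 -12*x^3 dx = -243;  ∫_0^3 -3*x^2 dx = -27;
    ∫_0^3 18*x dx = 81;  ∫_0^3 9 dx = 27.
  Sum: 972/5 − 243 − 27 + 81 + 27 = 162/5.
  ∫_0^3 u'(x)^2 dx = ∫_0^3 (16*x^2 - 24*x + 9) dx. Term by term:
    ∫_0^3 16*x^2 dx = 144;  ∫_0^3 -24*x dx = -108;  ∫_0^3 9 dx = 27.
  Sum: 144 − 108 + 27 = 63.
Adding: ||u||_{H^1}^2 = 162/5 + 63 = 477/5.


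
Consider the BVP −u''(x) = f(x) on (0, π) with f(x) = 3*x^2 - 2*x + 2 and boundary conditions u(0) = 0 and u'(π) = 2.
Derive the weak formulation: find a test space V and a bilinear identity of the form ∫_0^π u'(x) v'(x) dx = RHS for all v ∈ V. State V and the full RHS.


V = {v ∈ H^1(0, π) : v(0) = 0} (test functions vanish at x = 0 where u is specified); weak form: ∫_0^π u'v' dx = ∫_0^π (3*x^2 - 2*x + 2) v dx + 2·v(π) for all v ∈ V.

Multiply both sides by a test function v and integrate from 0 to π:
  ∫_0^π −u''(x) v(x) dx = ∫_0^π f(x) v(x) dx.
Integrate the LHS by parts once:
  ∫_0^π −u'' v dx = −[u'(x) v(x)]_0^π + ∫_0^π u'(x) v'(x) dx.
Thus ∫_0^π u'(x) v'(x) dx = ∫_0^π f(x) v(x) dx + [u'(x) v(x)]_0^π.
Choose V so that boundary terms are either known or forced to vanish.
Mixed BC: u(0) = 0 (Dirichlet) and u'(π) = 2 (Neumann). Define V = {v ∈ H^1(0, π) : v(0) = 0}. Then [u' v]_0^π = u'(π)·v(π) − u'(0)·0 = 2·v(π).
Weak formulation: find u (satisfying any essential BC) such that ∫_0^π u'(x) v'(x) dx = ∫_0^π f v dx + 2·v(π) for all v ∈ V (Dirichlet at 0 absorbed into V; Neumann datum at x = π contributes the boundary term).
Substituting f(x) = 3*x^2 - 2*x + 2, the right-hand side is ∫_0^π (3*x^2 - 2*x + 2) v dx + 2·v(π).


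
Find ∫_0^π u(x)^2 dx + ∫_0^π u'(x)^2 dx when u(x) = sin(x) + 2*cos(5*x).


||u||_{H^1(0,π)}^2 = 53*π

u'(x) = -10*sin(5*x) + cos(x).
Expand u² and (u')² and integrate term by term on (0, π), using: for integers n ≥ 1, ∫_0^π sin²(nx) dx = ∫_0^π cos²(nx) dx = π/2; for n ≠ n', ∫_0^π sin(nx)sin(n'x) dx = ∫_0^π cos(nx)cos(n'x) dx = 0; and by product-to-sum, ∫_0^π sin(nx)cos(n'x) dx = ½∫_0^π [sin((n+n')x) + sin((n−n')x)] dx, which is 0 when n+n' is even and 2n/(n²−n'²) when n+n' is odd (it need not vanish on (0, π)).
  u² squared terms: (2)²·∫cos(5x)² dx = 4·π/2 = 2*π;  (1)²·∫sin(x)² dx = 1·π/2 = π/2.
  u² cross terms: 2·(2)·(1)·∫cos(5x)·sin(x) dx = 4·(0) = 0.
  So ∫_0^π u² dx = 2*π + π/2 + 0 = 5*π/2.
  (u')² squared terms: (-10)²·∫sin(5x)² dx = 100·π/2 = 50*π;  (1)²·∫cos(x)² dx = 1·π/2 = π/2.
  (u')² cross terms: 2·(-10)·(1)·∫sin(5x)·cos(x) dx = -20·(0) = 0.
  So ∫_0^π (u')² dx = 50*π + π/2 + 0 = 101*π/2.
||u||_{H^1}^2 = (5*π/2) + (101*π/2) = 53*π.


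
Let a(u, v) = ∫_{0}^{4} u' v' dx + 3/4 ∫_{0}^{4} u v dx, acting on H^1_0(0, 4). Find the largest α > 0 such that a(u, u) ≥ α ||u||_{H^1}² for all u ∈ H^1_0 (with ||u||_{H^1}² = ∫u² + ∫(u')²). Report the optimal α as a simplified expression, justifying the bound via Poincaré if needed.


α = (π^2 + 12)/(π^2 + 16)

Coercivity of a(·,·) on H^1_0(0, 4) means a(u, u) ≥ α ||u||_{H^1}² for every u ∈ H^1_0.
The interval has length L = 4, and Poincaré/coercivity depend only on L. Here a(u, u) = ∫(u')² + (3/4)·∫u².
Here 0 < c = 3/4 < 1. The condition a(u,u) ≥ α||u||_{H^1}² reads (1−α)∫(u')² ≥ (α−c)∫u². Any admissible α is ≤ 1 (rapidly oscillating u have ∫u²/∫(u')² → 0), and α = 1 would force 0 ≥ (1−c)∫u², impossible since c < 1; so 1−α > 0. By the sharp Poincaré inequality on H^1_0 of an interval of length L, ∫(u')² ≥ (π/L)²∫u² with equality for the first sine mode sin(π(x−x₀)/L) (x₀ the left endpoint), so the inequality holds for all u iff (1−α)(π/L)² ≥ α − c, i.e. α ≤ ((π/L)² + c)/((π/L)² + 1) = (1 + c(L/π)²)/(1 + (L/π)²). With (π/L)² = π^2/16 and c = 3/4, the largest admissible constant is α = ((π/L)² + c)/((π/L)² + 1).
Simplifying, α = (π^2 + 12)/(π^2 + 16).


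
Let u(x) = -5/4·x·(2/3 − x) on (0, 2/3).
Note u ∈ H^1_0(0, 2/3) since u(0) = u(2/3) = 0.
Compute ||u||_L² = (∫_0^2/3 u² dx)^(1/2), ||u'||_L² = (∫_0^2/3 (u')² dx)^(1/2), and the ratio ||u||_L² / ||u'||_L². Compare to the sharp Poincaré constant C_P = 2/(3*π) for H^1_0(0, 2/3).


||u||_L² / ||u'||_L² = sqrt(10)/15 < C_P = 2/(3*π).

u(x) = -5/4·x·(2/3 − x), so u'(x) = 5*x/2 - 5/6.
u(x) = -5/4·x·(2/3 − x) vanishes at x = 0 and x = 2/3, so u ∈ H^1_0(0, 2/3). Differentiate via the product rule and integrate the resulting polynomials term by term.
  ∫_0^2/3 u² dx = ∫_0^2/3 (25*x^4/16 - 25*x^3/12 + 25*x^2/36) dx. Term by term:
    ∫_0^2/3 25*x^4/16 dx = 10/243;  ∫_0^2/3 -25*x^3/12 dx = -25/243;  ∫_0^2/3 25*x^2/36 dx = 50/729.
  Sum: 10/243 − 25/243 + 50/729 = 5/729.
  ∫_0^2/3 (u')² dx = ∫_0^2/3 (25*x^2/4 - 25*x/6 + 25/36) dx. Term by term:
    ∫_0^2/3 25*x^2/4 dx = 50/81;  ∫_0^2/3 -25*x/6 dx = -25/27;  ∫_0^2/3 25/36 dx = 25/54.
  Sum: 50/81 − 25/27 + 25/54 = 25/162.
∫_0^2/3 u² dx = 5/729, so ||u||_L² = sqrt(5)/27.
∫_0^2/3 (u')² dx = 25/162, so ||u'||_L² = 5*sqrt(2)/18.
Ratio ||u||_L² / ||u'||_L² = sqrt(10)/15.
Sharp Poincaré constant on H^1_0(0, 2/3) is C_P = L/π = 2/(3*π), achieved by sin(3*π/2·x).
A polynomial bump cannot attain the sharp Poincaré constant (only the first sine eigenfunction does), so the ratio is strictly less than C_P, consistent with ||u||_L² ≤ C_P ||u'||_L².


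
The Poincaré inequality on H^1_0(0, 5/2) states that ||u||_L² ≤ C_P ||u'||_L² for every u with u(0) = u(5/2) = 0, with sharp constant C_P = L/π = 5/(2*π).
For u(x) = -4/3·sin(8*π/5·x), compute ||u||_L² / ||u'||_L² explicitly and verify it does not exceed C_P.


||u||_L² / ||u'||_L² = 5/(8*π) < C_P = 5/(2*π).

u(x) = -4/3·sin(8*π/5·x), so u'(x) = -32*π*cos(8*π*x/5)/15.
Writing u(x) = A·sin(kπx/L) with A = -4/3 and k = 4, use ∫_0^L sin²(kπx/L) dx = L/2 and ∫_0^L cos²(kπx/L) dx = L/2.
u² = 16/9·sin²(8*π/5·x) and (u')² = 1024*π^2/225·cos²(8*π/5·x), and each of sin², cos² integrates to L/2 = 5/4 over (0, 5/2).
∫_0^5/2 u² dx = 20/9, so ||u||_L² = 2*sqrt(5)/3.
∫_0^5/2 (u')² dx = 256*π^2/45, so ||u'||_L² = 16*sqrt(5)*π/15.
Ratio ||u||_L² / ||u'||_L² = 5/(8*π).
Sharp Poincaré constant on H^1_0(0, 5/2) is C_P = L/π = 5/(2*π), achieved by sin(2*π/5·x).
This is the k = 4 harmonic; the ratio L/(kπ) is strictly less than C_P = L/π, consistent with the sharp inequality ||u||_L² ≤ C_P ||u'||_L².


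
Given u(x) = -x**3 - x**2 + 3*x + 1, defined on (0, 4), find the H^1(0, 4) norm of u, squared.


||u||_{H^1}^2 = 161832/35

The H^1 norm (squared) on an interval (0, L) is
  ||u||_{H^1}^2 = ∫_0^L u(x)^2 dx + ∫_0^L u'(x)^2 dx.
Compute u'(x) = -3*x**2 - 2*x + 3.
Then u(x)^2 = x**6 + 2*x**5 - 5*x**4 - 8*x**3 + 7*x**2 + 6*x + 1 and u'(x)^2 = 9*x**4 + 12*x**3 - 14*x**2 - 12*x + 9.
Integrate each monomial from 0 to 4 using ∫_0^4 c·x^n dx = c·4^(n+1)/(n+1):
  ∫_0^4 u(x)^2 dx = ∫_0^4 (x^6 + 2*x^5 - 5*x^4 - 8*x^3 + 7*x^2 + 6*x + 1) dx. Term by term:
    ∫_0^4 x^6 dx = 16384/7;  ∫_0^4 2*x^5 dx = 4096/3;  ∫_0^4 -5*x^4 dx = -1024;
    ∫_0^4 -8*x^3 dx = -512;  ∫_0^4 7*x^2 dx = 448/3;  ∫_0^4 6*x dx = 48;
    ∫_0^4 1 dx = 4.
  Sum: 16384/7 + 4096/3 − 1024 − 512 + 448/3 + 48 + 4 = 49796/21.
  ∫_0^4 u'(x)^2 dx = ∫_0^4 (9*x^4 + 12*x^3 - 14*x^2 - 12*x + 9) dx. Term by term:
    ∫_0^4 9*x^4 dx = 9216/5;  ∫_0^4 12*x^3 dx = 768;  ∫_0^4 -14*x^2 dx = -896/3;
    ∫_0^4 -12*x dx = -96;  ∫_0^4 9 dx = 36.
  Sum: 9216/5 + 768 − 896/3 − 96 + 36 = 33788/15.
Adding: ||u||_{H^1}^2 = 49796/21 + 33788/15 = 161832/35.
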